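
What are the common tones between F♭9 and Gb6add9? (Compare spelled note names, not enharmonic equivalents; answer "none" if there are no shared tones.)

A♭, G♭

F♭9: F♭ A♭ C♭ E𝄫 G♭
Gb6add9: G♭ B♭ D♭ E♭ A♭
Common to both → A♭, G♭.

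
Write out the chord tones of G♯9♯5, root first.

G♯9♯5 is a dominant ninth sharp five built on G♯.
root → G♯
3rd (major 3rd) → B♯
5th (augmented 5th) → D𝄪
7th (minor 7th) → F♯
9th (major 9th) → A♯

G♯  B♯  D𝄪  F♯  A♯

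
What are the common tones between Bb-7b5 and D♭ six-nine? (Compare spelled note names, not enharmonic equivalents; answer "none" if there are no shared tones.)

Bb, Db, Ab

Bb-7b5 = Bb, Db, Fb, Ab.
D♭ six-nine = Db, F, Ab, Bb, Eb.
Shared: Bb, Db, Ab.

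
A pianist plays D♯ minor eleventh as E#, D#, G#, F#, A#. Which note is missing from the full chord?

The full D♯ minor eleventh chord is D#, F#, A#, C#, E#, G#.
Comparing with the voicing, the minor 7th (7th) — C# — is absent.

C#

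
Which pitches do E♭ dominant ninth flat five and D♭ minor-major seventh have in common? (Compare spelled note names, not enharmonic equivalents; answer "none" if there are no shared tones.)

E♭ dominant ninth flat five: E-flat G B-double-flat D-flat F
D♭ minor-major seventh: D-flat F-flat A-flat C
Common to both → D-flat.

D-flat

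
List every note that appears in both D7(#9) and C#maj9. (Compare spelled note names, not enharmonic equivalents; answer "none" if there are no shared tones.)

D7(#9): D F# A C E#
C#maj9: C# E# G# B# D#
Common to both → E#.

E#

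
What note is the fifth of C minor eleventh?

C minor eleventh is built on C; its 5th is a perfect 5th above the root.
A fifth above C uses the letter G, and the perfect 5th above C is G.

G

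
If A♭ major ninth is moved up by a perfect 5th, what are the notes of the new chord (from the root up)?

Eb, G, Bb, D, F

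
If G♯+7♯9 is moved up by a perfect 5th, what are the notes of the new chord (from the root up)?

G# up a perfect 5th → D#. New chord: D# dominant seventh sharp nine sharp five.
root → D#
3rd (major 3rd) → F##
5th (augmented 5th) → A##
7th (minor 7th) → C#
9th (augmented 9th) → E##

D#, F##, A##, C#, E##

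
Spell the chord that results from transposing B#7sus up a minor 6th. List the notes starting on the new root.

G♯  C♯  D♯  F♯

A minor 6th up from B♯ is G♯, so the new chord is G♯ dominant seventh suspended fourth.
G♯ — root
C♯ — perfect 4th
D♯ — perfect 5th
F♯ — minor 7th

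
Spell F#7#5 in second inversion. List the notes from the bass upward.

In root position, F#7#5 is F#–A#–C##–E.
Second inversion puts the fifth (C##) in the bass.

C##  E  F#  A#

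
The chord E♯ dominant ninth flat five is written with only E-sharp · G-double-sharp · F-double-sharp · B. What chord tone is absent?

D-sharp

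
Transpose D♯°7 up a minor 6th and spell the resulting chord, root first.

B  D  F  Ab

D# up a minor 6th → B. New chord: B diminished seventh.
Root: B
Minor 3rd (3rd): D
Diminished 5th (5th): F
Diminished 7th (7th): Ab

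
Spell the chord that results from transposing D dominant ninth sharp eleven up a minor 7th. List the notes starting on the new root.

C, E, G, B-flat, D, F-sharp

Transposed root: D → C (minor 7th up). So we spell C dominant ninth sharp eleven:
C — root
E — major 3rd
G — perfect 5th
B-flat — minor 7th
D — major 9th
F-sharp — augmented 11th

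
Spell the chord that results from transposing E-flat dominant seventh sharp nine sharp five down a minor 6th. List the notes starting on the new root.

G, B, D#, F, A#

Eb down a minor 6th → G. New chord: G dominant seventh sharp nine sharp five.
- root: G
- major 3rd: B
- augmented 5th: D#
- minor 7th: F
- augmented 9th: A#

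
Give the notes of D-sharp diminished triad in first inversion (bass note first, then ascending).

F#  A  D#

D-sharp diminished triad = D#–F#–A; first inversion → third (F#) lowest.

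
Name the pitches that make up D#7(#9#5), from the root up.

D#, F##, A##, C#, E##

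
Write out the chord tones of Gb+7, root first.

Gb+7: augmented seventh on G♭.
G♭ — root
B♭ — major 3rd
D — augmented 5th
F♭ — minor 7th

G♭ – B♭ – D – F♭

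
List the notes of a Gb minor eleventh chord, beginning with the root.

G-flat, B-double-flat, D-flat, F-flat, A-flat, C-flat

Root G-flat, quality minor eleventh:
root → G-flat
3rd (minor 3rd) → B-double-flat
5th (perfect 5th) → D-flat
7th (minor 7th) → F-flat
9th (major 9th) → A-flat
11th (perfect 11th) → C-flat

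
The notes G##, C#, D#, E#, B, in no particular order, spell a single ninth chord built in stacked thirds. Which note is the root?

Stacking in thirds gives C# – E# – G## – B – D#, so C# is the root — C# dominant ninth sharp five.

C#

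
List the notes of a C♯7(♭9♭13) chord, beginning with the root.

C#, E#, G#, B, D, A

Root C#, quality dominant seventh flat nine flat thirteen:
- root: C#
- major 3rd: E#
- perfect 5th: G#
- minor 7th: B
- minor 9th: D
- minor 13th: A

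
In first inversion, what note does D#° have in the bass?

D#° = D#–F#–A. First inversion → third in the bass = F#.

F#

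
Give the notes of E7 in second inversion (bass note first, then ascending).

B D E G#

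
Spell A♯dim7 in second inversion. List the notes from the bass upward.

E, G, A#, C#

In root position, A♯dim7 is A#–C#–E–G.
Second inversion puts the fifth (E) in the bass.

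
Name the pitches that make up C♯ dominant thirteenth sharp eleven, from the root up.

Root C-sharp, quality dominant thirteenth sharp eleven:
root → C-sharp
3rd (major 3rd) → E-sharp
5th (perfect 5th) → G-sharp
7th (minor 7th) → B
9th (major 9th) → D-sharp
11th (augmented 11th) → F-double-sharp
13th (major 13th) → A-sharp

C-sharp  E-sharp  G-sharp  B  D-sharp  F-double-sharp  A-sharp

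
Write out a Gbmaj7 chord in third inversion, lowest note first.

F – Gb – Bb – Db

Gbmaj7 = Gb–Bb–Db–F; third inversion → seventh (F) lowest.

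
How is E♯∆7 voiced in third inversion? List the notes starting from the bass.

E♯∆7 = E#–G##–B#–D##; third inversion → seventh (D##) lowest.

D##  E#  G##  B#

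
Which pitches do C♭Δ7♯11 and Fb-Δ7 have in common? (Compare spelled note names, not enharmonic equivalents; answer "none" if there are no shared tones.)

Cb, Eb

C♭Δ7♯11 = Cb, Eb, Gb, Bb, F.
Fb-Δ7 = Fb, Abb, Cb, Eb.
Shared: Cb, Eb.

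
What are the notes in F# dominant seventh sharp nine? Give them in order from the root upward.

F-sharp, A-sharp, C-sharp, E, G-double-sharp

F# dominant seventh sharp nine: dominant seventh sharp nine on F-sharp.
F-sharp — root
A-sharp — major 3rd
C-sharp — perfect 5th
E — minor 7th
G-double-sharp — augmented 9th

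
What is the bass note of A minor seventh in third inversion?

G

A minor seventh in root position is A–C–E–G.
Third inversion places the seventh in the bass, which is G.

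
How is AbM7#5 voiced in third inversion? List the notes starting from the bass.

In root position, AbM7#5 is A♭–C–E–G.
Third inversion puts the seventh (G) in the bass.

G, A♭, C, E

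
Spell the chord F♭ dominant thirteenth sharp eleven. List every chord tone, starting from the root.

F♭  A♭  C♭  E𝄫  G♭  B♭  D♭

F♭ dominant thirteenth sharp eleven: dominant thirteenth sharp eleven on F♭.
Root: F♭
Major 3rd (3rd): A♭
Perfect 5th (5th): C♭
Minor 7th (7th): E𝄫
Major 9th (9th): G♭
Augmented 11th (11th): B♭
Major 13th (13th): D♭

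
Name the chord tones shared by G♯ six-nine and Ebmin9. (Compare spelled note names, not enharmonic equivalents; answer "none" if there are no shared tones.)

G♯ six-nine = G♯, B♯, D♯, E♯, A♯.
Ebmin9 = E♭, G♭, B♭, D♭, F.
Shared: none.

none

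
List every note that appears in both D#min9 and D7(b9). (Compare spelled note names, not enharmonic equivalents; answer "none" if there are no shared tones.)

F#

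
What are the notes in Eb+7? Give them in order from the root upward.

Root Eb, quality augmented seventh:
root → Eb
3rd (major 3rd) → G
5th (augmented 5th) → B
7th (minor 7th) → Db

Eb, G, B, Db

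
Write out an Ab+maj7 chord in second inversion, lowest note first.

E – G – Ab – C

In root position, Ab+maj7 is Ab–C–E–G.
Second inversion puts the fifth (E) in the bass.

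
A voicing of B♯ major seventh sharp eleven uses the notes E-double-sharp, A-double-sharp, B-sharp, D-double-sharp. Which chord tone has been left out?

F-double-sharp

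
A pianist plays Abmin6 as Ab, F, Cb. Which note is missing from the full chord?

The full Abmin6 chord is Ab, Cb, Eb, F.
Comparing with the voicing, the perfect 5th (5th) — Eb — is absent.

Eb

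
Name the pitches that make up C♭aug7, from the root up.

Cb – Eb – G – Bbb

Root Cb, quality augmented seventh:
root → Cb
3rd (major 3rd) → Eb
5th (augmented 5th) → G
7th (minor 7th) → Bbb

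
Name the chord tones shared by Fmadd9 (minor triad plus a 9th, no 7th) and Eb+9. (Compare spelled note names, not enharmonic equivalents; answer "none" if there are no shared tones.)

Fmadd9 = F, A♭, C, G.
Eb+9 = E♭, G, B, D♭, F.
Shared: F, G.

F G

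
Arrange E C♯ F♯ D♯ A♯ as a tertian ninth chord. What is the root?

Stacking in thirds gives D♯ – F♯ – A♯ – C♯ – E, so D♯ is the root — D♯ minor seventh flat nine.

D♯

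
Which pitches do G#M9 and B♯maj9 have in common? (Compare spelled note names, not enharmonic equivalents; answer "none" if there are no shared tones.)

G#M9: G# B# D# F## A#
B♯maj9: B# D## F## A## C##
Common to both → B#, F##.

B#, F##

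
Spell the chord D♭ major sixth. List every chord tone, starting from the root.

D♭ major sixth is a major sixth built on D-flat.
Root: D-flat
Major 3rd (3rd): F
Perfect 5th (5th): A-flat
Major 6th (6th): B-flat

D-flat, F, A-flat, B-flat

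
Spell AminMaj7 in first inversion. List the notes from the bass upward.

C E G# A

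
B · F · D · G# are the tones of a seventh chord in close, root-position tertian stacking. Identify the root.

G#

Arranged so that each adjacent pair is a third by letter name: G# – B – D – F.
The bottom of that stack, G#, is the root (this is G# diminished seventh).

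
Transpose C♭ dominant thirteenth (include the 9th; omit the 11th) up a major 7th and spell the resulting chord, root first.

C-flat up a major 7th → B-flat. New chord: B-flat dominant thirteenth.
- root: B-flat
- major 3rd: D
- perfect 5th: F
- minor 7th: A-flat
- major 9th: C
- major 13th: G

B-flat – D – F – A-flat – C – G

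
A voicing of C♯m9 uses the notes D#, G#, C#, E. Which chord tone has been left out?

B

The full C♯m9 chord is C#, E, G#, B, D#.
Comparing with the voicing, the minor 7th (7th) — B — is absent.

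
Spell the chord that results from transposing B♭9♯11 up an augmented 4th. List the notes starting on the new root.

E, G#, B, D, F#, A#

Bb up an augmented 4th → E. New chord: E dominant ninth sharp eleven.
Root: E
Major 3rd (3rd): G#
Perfect 5th (5th): B
Minor 7th (7th): D
Major 9th (9th): F#
Augmented 11th (11th): A#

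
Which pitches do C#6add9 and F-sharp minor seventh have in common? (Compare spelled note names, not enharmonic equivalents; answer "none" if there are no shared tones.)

C#6add9: C# E# G# A# D#
F-sharp minor seventh: F# A C# E
Common to both → C#.

C#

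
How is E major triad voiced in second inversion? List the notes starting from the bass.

B E G♯

E major triad = E–G♯–B; second inversion → fifth (B) lowest.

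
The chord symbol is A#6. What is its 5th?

E#

A#6 is built on A#; its 5th is a perfect 5th above the root.
A fifth above A uses the letter E, and the perfect 5th above A# is E#.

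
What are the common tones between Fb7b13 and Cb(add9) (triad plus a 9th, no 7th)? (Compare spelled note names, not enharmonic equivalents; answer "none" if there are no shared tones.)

Cb

Fb7b13: Fb Ab Cb Ebb Dbb
Cb(add9): Cb Eb Gb Db
Common to both → Cb.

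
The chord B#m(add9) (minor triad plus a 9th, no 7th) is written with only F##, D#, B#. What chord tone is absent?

B#m(add9) = B#, D#, F##, C##. The voicing lacks the 9th (major 9th), C##.

C##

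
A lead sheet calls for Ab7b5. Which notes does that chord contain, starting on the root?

Ab  C  Ebb  Gb

Root Ab, quality dominant seventh flat five:
Ab — root
C — major 3rd
Ebb — diminished 5th
Gb — minor 7th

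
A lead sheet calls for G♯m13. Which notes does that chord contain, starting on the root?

G♯m13: minor thirteenth on G#.
root → G#
3rd (minor 3rd) → B
5th (perfect 5th) → D#
7th (minor 7th) → F#
9th (major 9th) → A#
11th (perfect 11th) → C#
13th (major 13th) → E#

G# – B – D# – F# – A# – C# – E#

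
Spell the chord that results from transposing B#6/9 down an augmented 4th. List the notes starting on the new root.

B# down an augmented 4th → F#. New chord: F# six-nine.
root → F#
3rd (major 3rd) → A#
5th (perfect 5th) → C#
6th (major 6th) → D#
9th (major 9th) → G#

F#  A#  C#  D#  G#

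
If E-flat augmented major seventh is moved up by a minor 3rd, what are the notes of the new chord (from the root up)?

Gb, Bb, D, F

Eb up a minor 3rd → Gb. New chord: Gb augmented major seventh.
Root: Gb
Major 3rd (3rd): Bb
Augmented 5th (5th): D
Major 7th (7th): F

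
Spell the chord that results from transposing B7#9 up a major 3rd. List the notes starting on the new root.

Transposed root: B → D♯ (major 3rd up). So we spell D♯ dominant seventh sharp nine:
- root: D♯
- major 3rd: F𝄪
- perfect 5th: A♯
- minor 7th: C♯
- augmented 9th: E𝄪

D♯, F𝄪, A♯, C♯, E𝄪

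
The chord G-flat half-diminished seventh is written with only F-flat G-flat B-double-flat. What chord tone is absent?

D-double-flat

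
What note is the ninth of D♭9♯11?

Root of D♭9♯11 = Db. The 9th is a major 9th: Db up a major 9th → Eb.

Eb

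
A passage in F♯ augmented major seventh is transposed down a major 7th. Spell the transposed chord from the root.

G B D-sharp F-sharp

F-sharp down a major 7th → G. New chord: G augmented major seventh.
Root: G
Major 3rd (3rd): B
Augmented 5th (5th): D-sharp
Major 7th (7th): F-sharp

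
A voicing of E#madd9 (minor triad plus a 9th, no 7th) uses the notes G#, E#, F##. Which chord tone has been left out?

B#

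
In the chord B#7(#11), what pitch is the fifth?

F𝄪

B#7(#11) is built on B♯; its 5th is a perfect 5th above the root.
A fifth above B uses the letter F, and the perfect 5th above B♯ is F𝄪.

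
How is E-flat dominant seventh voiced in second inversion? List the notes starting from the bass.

B♭  D♭  E♭  G

E-flat dominant seventh = E♭–G–B♭–D♭; second inversion → fifth (B♭) lowest.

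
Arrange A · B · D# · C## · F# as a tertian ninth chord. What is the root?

B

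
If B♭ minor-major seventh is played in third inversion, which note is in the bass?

A

B♭ minor-major seventh in root position is Bb–Db–F–A.
Third inversion places the seventh in the bass, which is A.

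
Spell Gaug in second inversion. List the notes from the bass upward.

Gaug = G–B–D♯; second inversion → fifth (D♯) lowest.

D♯, G, B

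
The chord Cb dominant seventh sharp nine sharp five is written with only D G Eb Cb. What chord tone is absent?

Bbb

Cb dominant seventh sharp nine sharp five = Cb, Eb, G, Bbb, D. The voicing lacks the 7th (minor 7th), Bbb.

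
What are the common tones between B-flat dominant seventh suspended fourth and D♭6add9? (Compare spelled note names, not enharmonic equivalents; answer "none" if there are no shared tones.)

B-flat dominant seventh suspended fourth = Bb, Eb, F, Ab.
D♭6add9 = Db, F, Ab, Bb, Eb.
Shared: Bb, Eb, F, Ab.

Bb – Eb – F – Ab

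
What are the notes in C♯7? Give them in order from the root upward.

C♯7 is a dominant seventh built on C#.
root → C#
3rd (major 3rd) → E#
5th (perfect 5th) → G#
7th (minor 7th) → B

C#, E#, G#, B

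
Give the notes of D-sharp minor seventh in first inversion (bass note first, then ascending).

F-sharp, A-sharp, C-sharp, D-sharp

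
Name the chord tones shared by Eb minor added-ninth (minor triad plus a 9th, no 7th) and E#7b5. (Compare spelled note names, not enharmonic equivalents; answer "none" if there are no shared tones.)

none

Eb minor added-ninth = Eb, Gb, Bb, F.
E#7b5 = E#, G##, B, D#.
Shared: none.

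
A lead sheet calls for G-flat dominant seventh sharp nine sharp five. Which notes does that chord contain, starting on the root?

Gb Bb D Fb A

Root Gb, quality dominant seventh sharp nine sharp five:
- root: Gb
- major 3rd: Bb
- augmented 5th: D
- minor 7th: Fb
- augmented 9th: A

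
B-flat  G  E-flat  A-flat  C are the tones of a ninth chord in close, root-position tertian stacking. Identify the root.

Stacking in thirds gives A-flat – C – E-flat – G – B-flat, so A-flat is the root — A-flat major ninth.

A-flat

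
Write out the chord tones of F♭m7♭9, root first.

F♭m7♭9: minor seventh flat nine on Fb.
root → Fb
3rd (minor 3rd) → Abb
5th (perfect 5th) → Cb
7th (minor 7th) → Ebb
9th (minor 9th) → Gbb

Fb Abb Cb Ebb Gbb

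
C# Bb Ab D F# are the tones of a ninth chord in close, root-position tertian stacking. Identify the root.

Bb

Arranged so that each adjacent pair is a third by letter name: Bb – D – F# – Ab – C#.
The bottom of that stack, Bb, is the root (this is Bb dominant seventh sharp nine sharp five).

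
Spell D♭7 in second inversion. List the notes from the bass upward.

A♭  C♭  D♭  F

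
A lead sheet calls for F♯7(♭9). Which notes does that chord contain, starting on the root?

F♯, A♯, C♯, E, G

Root F♯, quality dominant seventh flat nine:
- root: F♯
- major 3rd: A♯
- perfect 5th: C♯
- minor 7th: E
- minor 9th: G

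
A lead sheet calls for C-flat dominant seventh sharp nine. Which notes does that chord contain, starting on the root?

C-flat – E-flat – G-flat – B-double-flat – D

Root C-flat, quality dominant seventh sharp nine:
- root: C-flat
- major 3rd: E-flat
- perfect 5th: G-flat
- minor 7th: B-double-flat
- augmented 9th: D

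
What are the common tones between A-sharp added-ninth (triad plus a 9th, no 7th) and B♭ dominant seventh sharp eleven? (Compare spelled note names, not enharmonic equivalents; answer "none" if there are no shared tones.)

none

A-sharp added-ninth: A-sharp C-double-sharp E-sharp B-sharp
B♭ dominant seventh sharp eleven: B-flat D F A-flat E
Common to both → none.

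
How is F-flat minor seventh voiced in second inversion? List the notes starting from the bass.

F-flat minor seventh = F♭–A𝄫–C♭–E𝄫; second inversion → fifth (C♭) lowest.

C♭  E𝄫  F♭  A𝄫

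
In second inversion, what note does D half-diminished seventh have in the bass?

D half-diminished seventh = D–F–Ab–C. Second inversion → fifth in the bass = Ab.

Ab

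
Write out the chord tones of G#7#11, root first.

G#7#11 is a dominant seventh sharp eleven built on G#.
- root: G#
- major 3rd: B#
- perfect 5th: D#
- minor 7th: F#
- augmented 11th: C##

G#, B#, D#, F#, C##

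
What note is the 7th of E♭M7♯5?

D

Root of E♭M7♯5 = E♭. The 7th is a major 7th: E♭ up a major 7th → D.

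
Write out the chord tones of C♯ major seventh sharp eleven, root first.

C-sharp, E-sharp, G-sharp, B-sharp, F-double-sharp

Root C-sharp, quality major seventh sharp eleven:
root → C-sharp
3rd (major 3rd) → E-sharp
5th (perfect 5th) → G-sharp
7th (major 7th) → B-sharp
11th (augmented 11th) → F-double-sharp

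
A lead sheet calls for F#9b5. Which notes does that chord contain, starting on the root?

Root F#, quality dominant ninth flat five:
root → F#
3rd (major 3rd) → A#
5th (diminished 5th) → C
7th (minor 7th) → E
9th (major 9th) → G#

F#, A#, C, E, G#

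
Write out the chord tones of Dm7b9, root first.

Dm7b9 is a minor seventh flat nine built on D.
root → D
3rd (minor 3rd) → F
5th (perfect 5th) → A
7th (minor 7th) → C
9th (minor 9th) → Eb

D  F  A  C  Eb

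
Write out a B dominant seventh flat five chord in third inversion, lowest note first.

In root position, B dominant seventh flat five is B–D♯–F–A.
Third inversion puts the seventh (A) in the bass.

A, B, D♯, F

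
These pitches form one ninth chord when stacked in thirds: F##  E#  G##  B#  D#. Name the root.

E#

Stacking in thirds gives E# – G## – B# – D# – F##, so E# is the root — E# dominant ninth.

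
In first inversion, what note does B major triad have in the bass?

B major triad = B–D-sharp–F-sharp. First inversion → third in the bass = D-sharp.

D-sharp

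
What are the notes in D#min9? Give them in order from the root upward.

Root D#, quality minor ninth:
Root: D#
Minor 3rd (3rd): F#
Perfect 5th (5th): A#
Minor 7th (7th): C#
Major 9th (9th): E#

D# – F# – A# – C# – E#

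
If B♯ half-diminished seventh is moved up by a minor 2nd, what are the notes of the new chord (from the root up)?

A minor 2nd up from B# is C#, so the new chord is C# half-diminished seventh.
C# — root
E — minor 3rd
G — diminished 5th
B — minor 7th

C# – E – G – B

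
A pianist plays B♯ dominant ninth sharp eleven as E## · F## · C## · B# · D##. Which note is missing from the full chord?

The full B♯ dominant ninth sharp eleven chord is B#, D##, F##, A#, C##, E##.
Comparing with the voicing, the minor 7th (7th) — A# — is absent.

A#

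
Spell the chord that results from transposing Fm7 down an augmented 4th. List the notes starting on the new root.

Cb  Ebb  Gb  Bbb

An augmented 4th down from F is Cb, so the new chord is Cb minor seventh.
- root: Cb
- minor 3rd: Ebb
- perfect 5th: Gb
- minor 7th: Bbb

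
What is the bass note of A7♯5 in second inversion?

E#

A7♯5 in root position is A–C#–E#–G.
Second inversion places the fifth in the bass, which is E#.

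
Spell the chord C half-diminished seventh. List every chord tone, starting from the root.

C  E-flat  G-flat  B-flat

C half-diminished seventh is a half-diminished seventh built on C.
root → C
3rd (minor 3rd) → E-flat
5th (diminished 5th) → G-flat
7th (minor 7th) → B-flat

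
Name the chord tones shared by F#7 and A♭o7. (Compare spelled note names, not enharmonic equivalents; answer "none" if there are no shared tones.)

F#7 = F#, A#, C#, E.
A♭o7 = Ab, Cb, Ebb, Gbb.
Shared: none.

none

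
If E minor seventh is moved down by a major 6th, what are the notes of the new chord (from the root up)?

Transposed root: E → G (major 6th down). So we spell G minor seventh:
root → G
3rd (minor 3rd) → B-flat
5th (perfect 5th) → D
7th (minor 7th) → F

G, B-flat, D, F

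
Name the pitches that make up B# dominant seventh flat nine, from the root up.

B-sharp D-double-sharp F-double-sharp A-sharp C-sharp

B# dominant seventh flat nine is a dominant seventh flat nine built on B-sharp.
- root: B-sharp
- major 3rd: D-double-sharp
- perfect 5th: F-double-sharp
- minor 7th: A-sharp
- minor 9th: C-sharp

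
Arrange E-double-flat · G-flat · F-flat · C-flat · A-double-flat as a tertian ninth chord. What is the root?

Arranged so that each adjacent pair is a third by letter name: F-flat – A-double-flat – C-flat – E-double-flat – G-flat.
The bottom of that stack, F-flat, is the root (this is F-flat minor ninth).

F-flat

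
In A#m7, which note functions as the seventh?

A#m7 is built on A♯; its 7th is a minor 7th above the root.
A seventh above A uses the letter G, and the minor 7th above A♯ is G♯.

G♯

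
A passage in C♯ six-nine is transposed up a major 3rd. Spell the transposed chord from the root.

A major 3rd up from C# is E#, so the new chord is E# six-nine.
- root: E#
- major 3rd: G##
- perfect 5th: B#
- major 6th: C##
- major 9th: F##

E# – G## – B# – C## – F##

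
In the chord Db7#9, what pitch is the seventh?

Db7#9 is built on Db; its 7th is a minor 7th above the root.
A seventh above D uses the letter C, and the minor 7th above Db is Cb.

Cb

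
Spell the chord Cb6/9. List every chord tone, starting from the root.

Cb Eb Gb Ab Db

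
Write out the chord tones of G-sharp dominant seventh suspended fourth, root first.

G#, C#, D#, F#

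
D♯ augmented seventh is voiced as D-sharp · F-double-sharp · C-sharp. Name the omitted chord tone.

D♯ augmented seventh = D-sharp, F-double-sharp, A-double-sharp, C-sharp. The voicing lacks the 5th (augmented 5th), A-double-sharp.

A-double-sharp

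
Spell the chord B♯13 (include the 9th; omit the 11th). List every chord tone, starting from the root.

B# – D## – F## – A# – C## – G##

B♯13: dominant thirteenth on B#.
B# — root
D## — major 3rd
F## — perfect 5th
A# — minor 7th
C## — major 9th
G## — major 13th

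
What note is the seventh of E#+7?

E#+7 is built on E#; its 7th is a minor 7th above the root.
A seventh above E uses the letter D, and the minor 7th above E# is D#.

D#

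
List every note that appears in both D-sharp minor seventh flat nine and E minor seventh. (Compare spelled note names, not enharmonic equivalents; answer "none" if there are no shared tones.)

E

D-sharp minor seventh flat nine = D#, F#, A#, C#, E.
E minor seventh = E, G, B, D.
Shared: E.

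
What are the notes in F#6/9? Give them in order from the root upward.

F#6/9 is a six-nine built on F♯.
F♯ — root
A♯ — major 3rd
C♯ — perfect 5th
D♯ — major 6th
G♯ — major 9th

F♯, A♯, C♯, D♯, G♯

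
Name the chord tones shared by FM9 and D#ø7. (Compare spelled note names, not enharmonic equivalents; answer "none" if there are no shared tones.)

A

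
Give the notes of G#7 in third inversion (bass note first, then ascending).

F♯, G♯, B♯, D♯

In root position, G#7 is G♯–B♯–D♯–F♯.
Third inversion puts the seventh (F♯) in the bass.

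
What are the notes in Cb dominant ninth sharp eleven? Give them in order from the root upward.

Cb dominant ninth sharp eleven is a dominant ninth sharp eleven built on C-flat.
C-flat — root
E-flat — major 3rd
G-flat — perfect 5th
B-double-flat — minor 7th
D-flat — major 9th
F — augmented 11th

C-flat – E-flat – G-flat – B-double-flat – D-flat – F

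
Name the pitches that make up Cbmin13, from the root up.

Cbmin13: minor thirteenth on C♭.
root → C♭
3rd (minor 3rd) → E𝄫
5th (perfect 5th) → G♭
7th (minor 7th) → B𝄫
9th (major 9th) → D♭
11th (perfect 11th) → F♭
13th (major 13th) → A♭

C♭, E𝄫, G♭, B𝄫, D♭, F♭, A♭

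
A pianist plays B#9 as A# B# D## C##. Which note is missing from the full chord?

B#9 = B#, D##, F##, A#, C##. The voicing lacks the 5th (perfect 5th), F##.

F##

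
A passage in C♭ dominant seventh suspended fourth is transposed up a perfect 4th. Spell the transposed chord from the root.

F-flat, B-double-flat, C-flat, E-double-flat

C-flat up a perfect 4th → F-flat. New chord: F-flat dominant seventh suspended fourth.
root → F-flat
4th (perfect 4th) → B-double-flat
5th (perfect 5th) → C-flat
7th (minor 7th) → E-double-flat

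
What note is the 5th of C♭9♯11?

C♭9♯11 is built on Cb; its 5th is a perfect 5th above the root.
A fifth above C uses the letter G, and the perfect 5th above Cb is Gb.

Gb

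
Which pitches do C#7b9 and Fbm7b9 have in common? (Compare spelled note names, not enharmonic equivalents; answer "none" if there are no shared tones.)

C#7b9 = C♯, E♯, G♯, B, D.
Fbm7b9 = F♭, A𝄫, C♭, E𝄫, G𝄫.
Shared: none.

none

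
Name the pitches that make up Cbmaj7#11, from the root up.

Cbmaj7#11 is a major seventh sharp eleven built on Cb.
Cb — root
Eb — major 3rd
Gb — perfect 5th
Bb — major 7th
F — augmented 11th

Cb – Eb – Gb – Bb – F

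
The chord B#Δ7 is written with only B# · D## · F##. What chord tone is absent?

The full B#Δ7 chord is B#, D##, F##, A##.
Comparing with the voicing, the major 7th (7th) — A## — is absent.

A##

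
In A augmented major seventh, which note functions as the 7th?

Root of A augmented major seventh = A. The 7th is a major 7th: A up a major 7th → G-sharp.

G-sharp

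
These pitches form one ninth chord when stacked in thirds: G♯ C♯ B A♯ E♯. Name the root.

Stacking in thirds gives A♯ – C♯ – E♯ – G♯ – B, so A♯ is the root — A♯ minor seventh flat nine.

A♯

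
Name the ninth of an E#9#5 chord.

Root of E#9#5 = E#. The 9th is a major 9th: E# up a major 9th → F##.

F##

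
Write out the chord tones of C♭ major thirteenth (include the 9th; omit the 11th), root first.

C-flat  E-flat  G-flat  B-flat  D-flat  A-flat

C♭ major thirteenth is a major thirteenth built on C-flat.
root → C-flat
3rd (major 3rd) → E-flat
5th (perfect 5th) → G-flat
7th (major 7th) → B-flat
9th (major 9th) → D-flat
13th (major 13th) → A-flat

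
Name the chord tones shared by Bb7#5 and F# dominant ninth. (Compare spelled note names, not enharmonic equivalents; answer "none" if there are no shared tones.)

Bb7#5: B♭ D F♯ A♭
F# dominant ninth: F♯ A♯ C♯ E G♯
Common to both → F♯.

F♯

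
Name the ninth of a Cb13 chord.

Db

Root of Cb13 = Cb. The 9th is a major 9th: Cb up a major 9th → Db.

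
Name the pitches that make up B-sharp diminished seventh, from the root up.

B♯, D♯, F♯, A

B-sharp diminished seventh: diminished seventh on B♯.
B♯ — root
D♯ — minor 3rd
F♯ — diminished 5th
A — diminished 7th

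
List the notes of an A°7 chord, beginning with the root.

A°7 is a diminished seventh built on A.
root → A
3rd (minor 3rd) → C
5th (diminished 5th) → E♭
7th (diminished 7th) → G♭

A  C  E♭  G♭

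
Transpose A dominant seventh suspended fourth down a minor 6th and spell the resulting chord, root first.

A down a minor 6th → C-sharp. New chord: C-sharp dominant seventh suspended fourth.
- root: C-sharp
- perfect 4th: F-sharp
- perfect 5th: G-sharp
- minor 7th: B

C-sharp  F-sharp  G-sharp  B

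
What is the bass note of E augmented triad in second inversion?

B#

E augmented triad = E–G#–B#. Second inversion → fifth in the bass = B#.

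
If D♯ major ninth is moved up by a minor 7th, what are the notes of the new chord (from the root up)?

C♯  E♯  G♯  B♯  D♯

A minor 7th up from D♯ is C♯, so the new chord is C♯ major ninth.
root → C♯
3rd (major 3rd) → E♯
5th (perfect 5th) → G♯
7th (major 7th) → B♯
9th (major 9th) → D♯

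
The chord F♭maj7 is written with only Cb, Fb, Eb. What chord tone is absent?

F♭maj7 = Fb, Ab, Cb, Eb. The voicing lacks the 3rd (major 3rd), Ab.

Ab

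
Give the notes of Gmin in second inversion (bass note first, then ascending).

D – G – Bb

Gmin = G–Bb–D; second inversion → fifth (D) lowest.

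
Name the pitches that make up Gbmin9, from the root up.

Root G♭, quality minor ninth:
Root: G♭
Minor 3rd (3rd): B𝄫
Perfect 5th (5th): D♭
Minor 7th (7th): F♭
Major 9th (9th): A♭

G♭, B𝄫, D♭, F♭, A♭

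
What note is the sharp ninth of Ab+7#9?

Ab+7#9 is built on Ab; its 9th is an augmented 9th above the root.
A second above A uses the letter B, and the augmented 9th above Ab is B.

B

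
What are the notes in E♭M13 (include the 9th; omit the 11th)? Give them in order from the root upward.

Eb, G, Bb, D, F, C

Root Eb, quality major thirteenth:
- root: Eb
- major 3rd: G
- perfect 5th: Bb
- major 7th: D
- major 9th: F
- major 13th: C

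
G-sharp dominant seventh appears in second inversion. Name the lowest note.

D-sharp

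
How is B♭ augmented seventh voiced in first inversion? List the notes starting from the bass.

In root position, B♭ augmented seventh is Bb–D–F#–Ab.
First inversion puts the third (D) in the bass.

D – F# – Ab – Bb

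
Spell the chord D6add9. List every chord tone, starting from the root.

D F# A B E

D6add9: six-nine on D.
D — root
F# — major 3rd
A — perfect 5th
B — major 6th
E — major 9th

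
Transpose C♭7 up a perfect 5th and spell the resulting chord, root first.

Gb Bb Db Fb

A perfect 5th up from Cb is Gb, so the new chord is Gb dominant seventh.
Root: Gb
Major 3rd (3rd): Bb
Perfect 5th (5th): Db
Minor 7th (7th): Fb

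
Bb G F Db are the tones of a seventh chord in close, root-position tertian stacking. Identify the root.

G

Stacking in thirds gives G – Bb – Db – F, so G is the root — G half-diminished seventh.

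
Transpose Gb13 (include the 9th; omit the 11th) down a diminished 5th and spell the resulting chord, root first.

C, E, G, Bb, D, A

Transposed root: Gb → C (diminished 5th down). So we spell C dominant thirteenth:
Root: C
Major 3rd (3rd): E
Perfect 5th (5th): G
Minor 7th (7th): Bb
Major 9th (9th): D
Major 13th (13th): A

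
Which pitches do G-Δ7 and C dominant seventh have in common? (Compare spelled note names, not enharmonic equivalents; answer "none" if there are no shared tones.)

G-Δ7: G B♭ D F♯
C dominant seventh: C E G B♭
Common to both → G, B♭.

G B♭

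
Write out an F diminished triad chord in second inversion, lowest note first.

In root position, F diminished triad is F–Ab–Cb.
Second inversion puts the fifth (Cb) in the bass.

Cb  F  Ab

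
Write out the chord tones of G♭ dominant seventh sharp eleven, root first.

G♭  B♭  D♭  F♭  C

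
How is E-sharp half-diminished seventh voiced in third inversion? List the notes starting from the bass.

In root position, E-sharp half-diminished seventh is E#–G#–B–D#.
Third inversion puts the seventh (D#) in the bass.

D#, E#, G#, B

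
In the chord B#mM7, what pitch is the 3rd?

D#

Root of B#mM7 = B#. The 3rd is a minor 3rd: B# up a minor 3rd → D#.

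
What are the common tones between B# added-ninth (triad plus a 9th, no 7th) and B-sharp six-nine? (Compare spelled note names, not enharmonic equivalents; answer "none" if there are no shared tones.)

B# added-ninth = B♯, D𝄪, F𝄪, C𝄪.
B-sharp six-nine = B♯, D𝄪, F𝄪, G𝄪, C𝄪.
Shared: B♯, D𝄪, F𝄪, C𝄪.

B♯  D𝄪  F𝄪  C𝄪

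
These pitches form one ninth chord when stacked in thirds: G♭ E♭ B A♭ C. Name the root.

Stacking in thirds gives A♭ – C – E♭ – G♭ – B, so A♭ is the root — A♭ dominant seventh sharp nine.

A♭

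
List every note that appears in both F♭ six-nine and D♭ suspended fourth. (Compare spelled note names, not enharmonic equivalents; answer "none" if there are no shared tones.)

A-flat  D-flat  G-flat

F♭ six-nine = F-flat, A-flat, C-flat, D-flat, G-flat.
D♭ suspended fourth = D-flat, G-flat, A-flat.
Shared: A-flat, D-flat, G-flat.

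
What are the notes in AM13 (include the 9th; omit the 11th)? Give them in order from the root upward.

AM13: major thirteenth on A.
- root: A
- major 3rd: C#
- perfect 5th: E
- major 7th: G#
- major 9th: B
- major 13th: F#

A, C#, E, G#, B, F#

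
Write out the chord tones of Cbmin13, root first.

Cbmin13: minor thirteenth on C♭.
Root: C♭
Minor 3rd (3rd): E𝄫
Perfect 5th (5th): G♭
Minor 7th (7th): B𝄫
Major 9th (9th): D♭
Perfect 11th (11th): F♭
Major 13th (13th): A♭

C♭, E𝄫, G♭, B𝄫, D♭, F♭, A♭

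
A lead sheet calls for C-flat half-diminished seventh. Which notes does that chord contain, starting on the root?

C-flat half-diminished seventh is a half-diminished seventh built on C-flat.
root → C-flat
3rd (minor 3rd) → E-double-flat
5th (diminished 5th) → G-double-flat
7th (minor 7th) → B-double-flat

C-flat  E-double-flat  G-double-flat  B-double-flat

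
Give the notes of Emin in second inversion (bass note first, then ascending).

In root position, Emin is E–G–B.
Second inversion puts the fifth (B) in the bass.

B E G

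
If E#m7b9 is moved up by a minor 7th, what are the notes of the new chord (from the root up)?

D# – F# – A# – C# – E

A minor 7th up from E# is D#, so the new chord is D# minor seventh flat nine.
D# — root
F# — minor 3rd
A# — perfect 5th
C# — minor 7th
E — minor 9th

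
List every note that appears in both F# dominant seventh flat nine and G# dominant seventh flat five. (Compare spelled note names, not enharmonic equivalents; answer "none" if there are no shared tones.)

F-sharp

F# dominant seventh flat nine: F-sharp A-sharp C-sharp E G
G# dominant seventh flat five: G-sharp B-sharp D F-sharp
Common to both → F-sharp.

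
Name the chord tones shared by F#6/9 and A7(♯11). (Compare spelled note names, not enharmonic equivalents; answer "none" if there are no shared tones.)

C#, D#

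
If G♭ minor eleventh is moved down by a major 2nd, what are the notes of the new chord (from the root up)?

F-flat  A-double-flat  C-flat  E-double-flat  G-flat  B-double-flat

G-flat down a major 2nd → F-flat. New chord: F-flat minor eleventh.
- root: F-flat
- minor 3rd: A-double-flat
- perfect 5th: C-flat
- minor 7th: E-double-flat
- major 9th: G-flat
- perfect 11th: B-double-flat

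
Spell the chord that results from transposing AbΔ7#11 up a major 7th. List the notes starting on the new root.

G, B, D, F♯, C♯

A major 7th up from A♭ is G, so the new chord is G major seventh sharp eleven.
root → G
3rd (major 3rd) → B
5th (perfect 5th) → D
7th (major 7th) → F♯
11th (augmented 11th) → C♯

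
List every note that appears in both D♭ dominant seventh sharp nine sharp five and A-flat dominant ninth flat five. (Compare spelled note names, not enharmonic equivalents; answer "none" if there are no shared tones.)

none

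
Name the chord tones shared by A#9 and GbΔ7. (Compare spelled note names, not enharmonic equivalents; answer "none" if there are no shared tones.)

A#9: A# C## E# G# B#
GbΔ7: Gb Bb Db F
Common to both → none.

none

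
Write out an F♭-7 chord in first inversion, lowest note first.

F♭-7 = Fb–Abb–Cb–Ebb; first inversion → third (Abb) lowest.

Abb – Cb – Ebb – Fb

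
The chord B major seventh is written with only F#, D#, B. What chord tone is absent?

The full B major seventh chord is B, D#, F#, A#.
Comparing with the voicing, the major 7th (7th) — A# — is absent.

A#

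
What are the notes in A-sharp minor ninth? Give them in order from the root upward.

A-sharp minor ninth is a minor ninth built on A#.
Root: A#
Minor 3rd (3rd): C#
Perfect 5th (5th): E#
Minor 7th (7th): G#
Major 9th (9th): B#

A#, C#, E#, G#, B#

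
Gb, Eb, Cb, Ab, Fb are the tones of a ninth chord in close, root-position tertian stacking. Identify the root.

Fb

Arranged so that each adjacent pair is a third by letter name: Fb – Ab – Cb – Eb – Gb.
The bottom of that stack, Fb, is the root (this is Fb major ninth).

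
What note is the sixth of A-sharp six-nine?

Root of A-sharp six-nine = A-sharp. The 6th is a major 6th: A-sharp up a major 6th → F-double-sharp.

F-double-sharp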